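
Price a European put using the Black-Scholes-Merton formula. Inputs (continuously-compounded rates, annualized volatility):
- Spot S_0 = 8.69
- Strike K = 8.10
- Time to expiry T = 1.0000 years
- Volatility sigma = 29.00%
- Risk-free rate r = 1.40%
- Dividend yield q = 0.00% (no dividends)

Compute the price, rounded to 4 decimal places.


Answer: Price = 0.6501

Derivation:
d1 = (ln(S/K) + (r - q + 0.5*sigma^2) * T) / (sigma * sqrt(T)) = 0.43572027
d2 = d1 - sigma * sqrt(T) = 0.14572027
exp(-rT) = 0.98609754; exp(-qT) = 1.00000000
P = K * exp(-rT) * N(-d2) - S_0 * exp(-qT) * N(-d1)
N(-d1) = 0.33151985; N(-d2) = 0.44207111
P = 8.1000 * 0.98609754 * 0.44207111 - 8.6900 * 1.00000000 * 0.33151985 = 0.6501


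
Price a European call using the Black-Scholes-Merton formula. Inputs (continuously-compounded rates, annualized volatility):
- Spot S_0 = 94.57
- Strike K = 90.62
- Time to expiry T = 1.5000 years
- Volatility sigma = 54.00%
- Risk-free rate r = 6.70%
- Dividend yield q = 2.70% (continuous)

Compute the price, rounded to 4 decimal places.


Answer: Price = 27.0736

Derivation:
d1 = (ln(S/K) + (r - q + 0.5*sigma^2) * T) / (sigma * sqrt(T)) = 0.48591429
d2 = d1 - sigma * sqrt(T) = -0.17544794
exp(-rT) = 0.90438511; exp(-qT) = 0.96030916
C = S_0 * exp(-qT) * N(d1) - K * exp(-rT) * N(d2)
N(d1) = 0.68648603; N(d2) = 0.43036384
C = 94.5700 * 0.96030916 * 0.68648603 - 90.6200 * 0.90438511 * 0.43036384 = 27.0736


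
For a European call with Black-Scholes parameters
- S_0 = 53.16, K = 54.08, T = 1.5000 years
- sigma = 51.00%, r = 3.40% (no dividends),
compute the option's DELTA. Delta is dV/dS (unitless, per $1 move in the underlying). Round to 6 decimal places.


d1 = 0.3664897769; d2 = -0.2581301075
phi(d1) = 0.3730301948; exp(-qT) = 1.0000000000; exp(-rT) = 0.9502786705
N(d1) = 0.6430001802
Delta = exp(-qT) * N(d1) = 1.0000000000 * 0.6430001802 = 0.643000

Answer: Delta = 0.643000


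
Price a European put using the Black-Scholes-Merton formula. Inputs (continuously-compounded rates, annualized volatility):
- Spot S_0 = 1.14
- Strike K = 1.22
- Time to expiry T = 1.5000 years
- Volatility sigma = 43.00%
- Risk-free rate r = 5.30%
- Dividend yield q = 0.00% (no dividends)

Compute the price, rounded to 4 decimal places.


Answer: Price = 0.2288

Derivation:
d1 = (ln(S/K) + (r - q + 0.5*sigma^2) * T) / (sigma * sqrt(T)) = 0.28549354
d2 = d1 - sigma * sqrt(T) = -0.24114675
exp(-rT) = 0.92357802; exp(-qT) = 1.00000000
P = K * exp(-rT) * N(-d2) - S_0 * exp(-qT) * N(-d1)
N(-d1) = 0.38763303; N(-d2) = 0.59527931
P = 1.2200 * 0.92357802 * 0.59527931 - 1.1400 * 1.00000000 * 0.38763303 = 0.2288


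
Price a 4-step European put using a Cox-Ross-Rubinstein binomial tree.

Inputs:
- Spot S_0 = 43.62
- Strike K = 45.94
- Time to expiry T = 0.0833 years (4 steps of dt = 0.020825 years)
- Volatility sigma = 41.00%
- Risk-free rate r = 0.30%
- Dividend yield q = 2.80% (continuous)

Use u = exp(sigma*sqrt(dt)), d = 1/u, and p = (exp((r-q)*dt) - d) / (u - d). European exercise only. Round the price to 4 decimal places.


Answer: Price = V(0,0) = 3.6377

Derivation:
dt = T/N = 0.020825
u = exp(sigma*sqrt(dt)) = 1.060952; d = 1/u = 0.942550
p = (exp((r-q)*dt) - d) / (u - d) = 0.480817
Discount per step: exp(-r*dt) = 0.999938
Stock lattice S(k, i) with i counting down-moves:
  k=0: S(0,0) = 43.6200
  k=1: S(1,0) = 46.2787; S(1,1) = 41.1140
  k=2: S(2,0) = 49.0995; S(2,1) = 43.6200; S(2,2) = 38.7520
  k=3: S(3,0) = 52.0922; S(3,1) = 46.2787; S(3,2) = 41.1140; S(3,3) = 36.5257
  k=4: S(4,0) = 55.2673; S(4,1) = 49.0995; S(4,2) = 43.6200; S(4,3) = 38.7520; S(4,4) = 34.4273
Terminal payoffs V(N, i) = max(K - S_T, 0):
  V(4,0) = 0.000000; V(4,1) = 0.000000; V(4,2) = 2.320000; V(4,3) = 7.187990; V(4,4) = 11.512712
Backward induction: V(k, i) = exp(-r*dt) * [p * V(k+1, i) + (1-p) * V(k+1, i+1)].
  V(3,0) = exp(-r*dt) * [p*0.000000 + (1-p)*0.000000] = 0.000000
  V(3,1) = exp(-r*dt) * [p*0.000000 + (1-p)*2.320000] = 1.204430
  V(3,2) = exp(-r*dt) * [p*2.320000 + (1-p)*7.187990] = 4.847076
  V(3,3) = exp(-r*dt) * [p*7.187990 + (1-p)*11.512712] = 9.432724
  V(2,0) = exp(-r*dt) * [p*0.000000 + (1-p)*1.204430] = 0.625281
  V(2,1) = exp(-r*dt) * [p*1.204430 + (1-p)*4.847076] = 3.095437
  V(2,2) = exp(-r*dt) * [p*4.847076 + (1-p)*9.432724] = 7.227416
  V(1,0) = exp(-r*dt) * [p*0.625281 + (1-p)*3.095437] = 1.907626
  V(1,1) = exp(-r*dt) * [p*3.095437 + (1-p)*7.227416] = 5.240364
  V(0,0) = exp(-r*dt) * [p*1.907626 + (1-p)*5.240364] = 3.637701


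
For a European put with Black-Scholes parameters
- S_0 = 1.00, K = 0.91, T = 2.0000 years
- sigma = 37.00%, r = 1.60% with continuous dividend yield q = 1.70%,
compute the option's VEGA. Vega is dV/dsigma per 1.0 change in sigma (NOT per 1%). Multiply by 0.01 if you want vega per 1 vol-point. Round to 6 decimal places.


Answer: Vega = 0.495441

Derivation:
d1 = 0.4380443940; d2 = -0.0852146241
phi(d1) = 0.3624459284; exp(-qT) = 0.9665715046; exp(-rT) = 0.9685065821
Vega = S * exp(-qT) * phi(d1) * sqrt(T) = 1.0000 * 0.9665715046 * 0.3624459284 * 1.4142135624 = 0.495441


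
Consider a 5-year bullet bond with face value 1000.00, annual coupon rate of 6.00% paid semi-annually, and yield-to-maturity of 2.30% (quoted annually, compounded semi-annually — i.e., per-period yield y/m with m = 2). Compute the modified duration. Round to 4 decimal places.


Coupon per period c = face * coupon_rate / m = 30.000000
Periods per year m = 2; per-period yield y/m = 0.011500
Number of cashflows N = 10
Cashflows (t years, CF_t, discount factor 1/(1+y/m)^(m*t), PV):
  t = 0.5000: CF_t = 30.000000, DF = 0.988631, PV = 29.658922
  t = 1.0000: CF_t = 30.000000, DF = 0.977391, PV = 29.321723
  t = 1.5000: CF_t = 30.000000, DF = 0.966279, PV = 28.988356
  t = 2.0000: CF_t = 30.000000, DF = 0.955293, PV = 28.658781
  t = 2.5000: CF_t = 30.000000, DF = 0.944432, PV = 28.332952
  t = 3.0000: CF_t = 30.000000, DF = 0.933694, PV = 28.010827
  t = 3.5000: CF_t = 30.000000, DF = 0.923079, PV = 27.692365
  t = 4.0000: CF_t = 30.000000, DF = 0.912584, PV = 27.377523
  t = 4.5000: CF_t = 30.000000, DF = 0.902209, PV = 27.066261
  t = 5.0000: CF_t = 1030.000000, DF = 0.891951, PV = 918.709810
Price P = sum_t PV_t = 1173.817520
First compute Macaulay numerator sum_t t * PV_t:
  t * PV_t at t = 0.5000: 14.829461
  t * PV_t at t = 1.0000: 29.321723
  t * PV_t at t = 1.5000: 43.482535
  t * PV_t at t = 2.0000: 57.317561
  t * PV_t at t = 2.5000: 70.832379
  t * PV_t at t = 3.0000: 84.032481
  t * PV_t at t = 3.5000: 96.923277
  t * PV_t at t = 4.0000: 109.510093
  t * PV_t at t = 4.5000: 121.798176
  t * PV_t at t = 5.0000: 4593.549048
Macaulay duration D = 5221.596734 / 1173.817520 = 4.448389
Modified duration = D / (1 + y/m) = 4.448389 / (1 + 0.011500) = 4.397814

Answer: Modified duration = 4.3978


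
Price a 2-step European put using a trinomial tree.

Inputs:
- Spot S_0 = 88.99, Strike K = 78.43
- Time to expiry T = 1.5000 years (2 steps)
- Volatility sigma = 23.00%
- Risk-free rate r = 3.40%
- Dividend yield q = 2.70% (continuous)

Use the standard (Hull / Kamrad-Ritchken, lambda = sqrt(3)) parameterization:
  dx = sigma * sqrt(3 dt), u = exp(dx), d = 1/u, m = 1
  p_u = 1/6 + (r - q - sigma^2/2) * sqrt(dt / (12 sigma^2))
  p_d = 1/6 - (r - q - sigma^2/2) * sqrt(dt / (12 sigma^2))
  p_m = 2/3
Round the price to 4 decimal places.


dt = T/N = 0.750000; dx = sigma*sqrt(3*dt) = 0.345000
u = exp(dx) = 1.411990; d = 1/u = 0.708220
p_u = 0.145525, p_m = 0.666667, p_d = 0.187808
Discount per step: exp(-r*dt) = 0.974822
Stock lattice S(k, j) with j the centered position index:
  k=0: S(0,+0) = 88.9900
  k=1: S(1,-1) = 63.0245; S(1,+0) = 88.9900; S(1,+1) = 125.6530
  k=2: S(2,-2) = 44.6353; S(2,-1) = 63.0245; S(2,+0) = 88.9900; S(2,+1) = 125.6530; S(2,+2) = 177.4207
Terminal payoffs V(N, j) = max(K - S_T, 0):
  V(2,-2) = 33.794746; V(2,-1) = 15.405471; V(2,+0) = 0.000000; V(2,+1) = 0.000000; V(2,+2) = 0.000000
Backward induction: V(k, j) = exp(-r*dt) * [p_u * V(k+1, j+1) + p_m * V(k+1, j) + p_d * V(k+1, j-1)]
  V(1,-1) = exp(-r*dt) * [p_u*0.000000 + p_m*15.405471 + p_d*33.794746] = 16.198854
  V(1,+0) = exp(-r*dt) * [p_u*0.000000 + p_m*0.000000 + p_d*15.405471] = 2.820425
  V(1,+1) = exp(-r*dt) * [p_u*0.000000 + p_m*0.000000 + p_d*0.000000] = 0.000000
  V(0,+0) = exp(-r*dt) * [p_u*0.000000 + p_m*2.820425 + p_d*16.198854] = 4.798619

Answer: Price = V(0,0) = 4.7986


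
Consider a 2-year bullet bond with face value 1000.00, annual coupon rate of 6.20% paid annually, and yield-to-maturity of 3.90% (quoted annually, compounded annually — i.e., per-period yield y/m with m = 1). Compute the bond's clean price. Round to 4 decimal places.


Coupon per period c = face * coupon_rate / m = 62.000000
Periods per year m = 1; per-period yield y/m = 0.039000
Number of cashflows N = 2
Cashflows (t years, CF_t, discount factor 1/(1+y/m)^(m*t), PV):
  t = 1.0000: CF_t = 62.000000, DF = 0.962464, PV = 59.672762
  t = 2.0000: CF_t = 1062.000000, DF = 0.926337, PV = 983.769653
Price P = sum_t PV_t = 1043.442416

Answer: Price = 1043.4424


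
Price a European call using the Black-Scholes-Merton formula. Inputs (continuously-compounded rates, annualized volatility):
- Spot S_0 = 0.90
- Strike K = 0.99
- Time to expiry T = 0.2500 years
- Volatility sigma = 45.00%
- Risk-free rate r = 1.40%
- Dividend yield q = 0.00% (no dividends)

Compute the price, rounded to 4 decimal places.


d1 = (ln(S/K) + (r - q + 0.5*sigma^2) * T) / (sigma * sqrt(T)) = -0.29554524
d2 = d1 - sigma * sqrt(T) = -0.52054524
exp(-rT) = 0.99650612; exp(-qT) = 1.00000000
C = S_0 * exp(-qT) * N(d1) - K * exp(-rT) * N(d2)
N(d1) = 0.38378870; N(d2) = 0.30134180
C = 0.9000 * 1.00000000 * 0.38378870 - 0.9900 * 0.99650612 * 0.30134180 = 0.0481

Answer: Price = 0.0481


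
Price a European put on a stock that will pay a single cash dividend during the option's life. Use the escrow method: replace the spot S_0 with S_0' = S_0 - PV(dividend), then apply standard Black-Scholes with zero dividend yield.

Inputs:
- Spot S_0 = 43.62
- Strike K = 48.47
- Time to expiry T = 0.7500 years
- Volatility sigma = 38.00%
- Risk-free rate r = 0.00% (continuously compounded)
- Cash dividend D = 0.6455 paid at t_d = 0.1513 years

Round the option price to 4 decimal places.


PV(D) = D * exp(-r * t_d) = 0.6455 * 1.00000000 = 0.64550000
S_0' = S_0 - PV(D) = 43.6200 - 0.64550000 = 42.97450000
d1 = (ln(S_0'/K) + (r + sigma^2/2)*T) / (sigma*sqrt(T)) = -0.20112493
d2 = d1 - sigma*sqrt(T) = -0.53021458
exp(-rT) = 1.00000000
N(-d1) = 0.57969956; N(-d2) = 0.70201842
P = K * exp(-rT) * N(-d2) - S_0' * N(-d1) = 48.4700 * 1.00000000 * 0.70201842 - 42.97450000 * 0.57969956 = 9.1145

Answer: Price = 9.1145


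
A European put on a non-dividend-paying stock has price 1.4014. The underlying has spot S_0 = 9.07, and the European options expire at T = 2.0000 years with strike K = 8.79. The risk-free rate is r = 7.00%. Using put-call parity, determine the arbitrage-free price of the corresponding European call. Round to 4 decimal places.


Put-call parity: C - P = S_0 * exp(-qT) - K * exp(-rT).
S_0 * exp(-qT) = 9.0700 * 1.00000000 = 9.07000000
K * exp(-rT) = 8.7900 * 0.86935824 = 7.64165889
C = P + S*exp(-qT) - K*exp(-rT)
C = 1.4014 + 9.07000000 - 7.64165889 = 2.8297

Answer: Call price = 2.8297


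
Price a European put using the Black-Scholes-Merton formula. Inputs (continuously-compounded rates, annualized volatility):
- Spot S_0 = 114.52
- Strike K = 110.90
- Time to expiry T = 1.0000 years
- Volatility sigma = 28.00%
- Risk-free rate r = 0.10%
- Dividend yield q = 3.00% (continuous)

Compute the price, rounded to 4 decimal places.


Answer: Price = 12.1822

Derivation:
d1 = (ln(S/K) + (r - q + 0.5*sigma^2) * T) / (sigma * sqrt(T)) = 0.15114495
d2 = d1 - sigma * sqrt(T) = -0.12885505
exp(-rT) = 0.99900050; exp(-qT) = 0.97044553
P = K * exp(-rT) * N(-d2) - S_0 * exp(-qT) * N(-d1)
N(-d1) = 0.43993069; N(-d2) = 0.55126383
P = 110.9000 * 0.99900050 * 0.55126383 - 114.5200 * 0.97044553 * 0.43993069 = 12.1822


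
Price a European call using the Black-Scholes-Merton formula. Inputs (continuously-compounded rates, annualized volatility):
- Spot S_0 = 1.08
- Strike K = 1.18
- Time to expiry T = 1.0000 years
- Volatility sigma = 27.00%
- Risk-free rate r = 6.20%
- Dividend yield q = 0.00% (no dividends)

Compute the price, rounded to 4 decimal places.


Answer: Price = 0.1036

Derivation:
d1 = (ln(S/K) + (r - q + 0.5*sigma^2) * T) / (sigma * sqrt(T)) = 0.03665408
d2 = d1 - sigma * sqrt(T) = -0.23334592
exp(-rT) = 0.93988289; exp(-qT) = 1.00000000
C = S_0 * exp(-qT) * N(d1) - K * exp(-rT) * N(d2)
N(d1) = 0.51461959; N(d2) = 0.40774640
C = 1.0800 * 1.00000000 * 0.51461959 - 1.1800 * 0.93988289 * 0.40774640 = 0.1036


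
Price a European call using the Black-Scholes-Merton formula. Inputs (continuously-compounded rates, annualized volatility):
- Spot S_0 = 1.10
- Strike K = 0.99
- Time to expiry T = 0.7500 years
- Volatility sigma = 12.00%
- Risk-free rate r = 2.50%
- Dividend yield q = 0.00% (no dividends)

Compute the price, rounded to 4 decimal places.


d1 = (ln(S/K) + (r - q + 0.5*sigma^2) * T) / (sigma * sqrt(T)) = 1.24621552
d2 = d1 - sigma * sqrt(T) = 1.14229247
exp(-rT) = 0.98142469; exp(-qT) = 1.00000000
C = S_0 * exp(-qT) * N(d1) - K * exp(-rT) * N(d2)
N(d1) = 0.89365736; N(d2) = 0.87333376
C = 1.1000 * 1.00000000 * 0.89365736 - 0.9900 * 0.98142469 * 0.87333376 = 0.1345

Answer: Price = 0.1345


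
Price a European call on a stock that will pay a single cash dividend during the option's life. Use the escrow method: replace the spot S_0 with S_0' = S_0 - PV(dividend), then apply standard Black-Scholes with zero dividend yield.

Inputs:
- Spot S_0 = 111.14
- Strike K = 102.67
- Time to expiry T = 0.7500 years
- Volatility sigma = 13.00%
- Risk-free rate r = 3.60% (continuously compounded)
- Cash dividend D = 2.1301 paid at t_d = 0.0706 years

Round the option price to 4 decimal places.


Answer: Price = 10.5613

Derivation:
PV(D) = D * exp(-r * t_d) = 2.1301 * 0.99746163 = 2.12469301
S_0' = S_0 - PV(D) = 111.1400 - 2.12469301 = 109.01530699
d1 = (ln(S_0'/K) + (r + sigma^2/2)*T) / (sigma*sqrt(T)) = 0.82877159
d2 = d1 - sigma*sqrt(T) = 0.71618828
exp(-rT) = 0.97336124
N(d1) = 0.79638317; N(d2) = 0.76306245
C = S_0' * N(d1) - K * exp(-rT) * N(d2) = 109.01530699 * 0.79638317 - 102.6700 * 0.97336124 * 0.76306245 = 10.5613


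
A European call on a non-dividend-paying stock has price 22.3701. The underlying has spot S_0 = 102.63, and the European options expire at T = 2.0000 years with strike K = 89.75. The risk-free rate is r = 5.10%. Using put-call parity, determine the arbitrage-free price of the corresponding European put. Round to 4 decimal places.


Answer: Put price = 0.7870

Derivation:
Put-call parity: C - P = S_0 * exp(-qT) - K * exp(-rT).
S_0 * exp(-qT) = 102.6300 * 1.00000000 = 102.63000000
K * exp(-rT) = 89.7500 * 0.90302955 = 81.04690226
P = C - S*exp(-qT) + K*exp(-rT)
P = 22.3701 - 102.63000000 + 81.04690226 = 0.7870


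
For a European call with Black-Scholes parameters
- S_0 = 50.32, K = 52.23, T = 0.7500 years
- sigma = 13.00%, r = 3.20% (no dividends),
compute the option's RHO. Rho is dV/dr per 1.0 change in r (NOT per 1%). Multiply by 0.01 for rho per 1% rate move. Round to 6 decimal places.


Answer: Rho = 16.480073

Derivation:
d1 = -0.0614383297; d2 = -0.1740216322
phi(d1) = 0.3981900531; exp(-qT) = 1.0000000000; exp(-rT) = 0.9762857098
N(d2) = 0.4309242308
Rho = K*T*exp(-rT)*N(d2) = 52.2300 * 0.7500 * 0.9762857098 * 0.4309242308 = 16.480073


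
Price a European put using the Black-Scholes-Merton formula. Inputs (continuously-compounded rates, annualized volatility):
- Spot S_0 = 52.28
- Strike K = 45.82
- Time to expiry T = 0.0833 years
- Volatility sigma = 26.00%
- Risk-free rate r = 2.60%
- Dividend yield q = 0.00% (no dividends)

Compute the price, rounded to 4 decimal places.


d1 = (ln(S/K) + (r - q + 0.5*sigma^2) * T) / (sigma * sqrt(T)) = 1.82400851
d2 = d1 - sigma * sqrt(T) = 1.74896799
exp(-rT) = 0.99783654; exp(-qT) = 1.00000000
P = K * exp(-rT) * N(-d2) - S_0 * exp(-qT) * N(-d1)
N(-d1) = 0.03407539; N(-d2) = 0.04014828
P = 45.8200 * 0.99783654 * 0.04014828 - 52.2800 * 1.00000000 * 0.03407539 = 0.0542

Answer: Price = 0.0542


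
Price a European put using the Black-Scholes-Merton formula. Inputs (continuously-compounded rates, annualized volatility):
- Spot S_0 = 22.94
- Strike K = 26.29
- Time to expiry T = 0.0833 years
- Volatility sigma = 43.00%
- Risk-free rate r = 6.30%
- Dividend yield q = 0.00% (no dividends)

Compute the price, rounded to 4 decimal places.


d1 = (ln(S/K) + (r - q + 0.5*sigma^2) * T) / (sigma * sqrt(T)) = -0.99397337
d2 = d1 - sigma * sqrt(T) = -1.11807885
exp(-rT) = 0.99476585; exp(-qT) = 1.00000000
P = K * exp(-rT) * N(-d2) - S_0 * exp(-qT) * N(-d1)
N(-d1) = 0.83988208; N(-d2) = 0.86823334
P = 26.2900 * 0.99476585 * 0.86823334 - 22.9400 * 1.00000000 * 0.83988208 = 3.4395

Answer: Price = 3.4395


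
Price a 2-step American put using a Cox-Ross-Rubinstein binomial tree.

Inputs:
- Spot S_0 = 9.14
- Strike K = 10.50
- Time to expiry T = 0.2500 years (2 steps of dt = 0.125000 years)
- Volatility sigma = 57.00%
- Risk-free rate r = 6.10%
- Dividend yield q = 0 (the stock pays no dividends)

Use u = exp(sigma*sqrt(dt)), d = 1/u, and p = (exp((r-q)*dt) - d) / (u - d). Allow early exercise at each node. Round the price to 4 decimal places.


dt = T/N = 0.125000
u = exp(sigma*sqrt(dt)) = 1.223267; d = 1/u = 0.817483
p = (exp((r-q)*dt) - d) / (u - d) = 0.468651
Discount per step: exp(-r*dt) = 0.992404
Stock lattice S(k, i) with i counting down-moves:
  k=0: S(0,0) = 9.1400
  k=1: S(1,0) = 11.1807; S(1,1) = 7.4718
  k=2: S(2,0) = 13.6769; S(2,1) = 9.1400; S(2,2) = 6.1081
Terminal payoffs V(N, i) = max(K - S_T, 0):
  V(2,0) = 0.000000; V(2,1) = 1.360000; V(2,2) = 4.391938
Backward induction: V(k, i) = exp(-r*dt) * [p * V(k+1, i) + (1-p) * V(k+1, i+1)]; then take max(V_cont, immediate exercise) for American.
  V(1,0) = exp(-r*dt) * [p*0.000000 + (1-p)*1.360000] = 0.717145; exercise = 0.000000; V(1,0) = max -> 0.717145
  V(1,1) = exp(-r*dt) * [p*1.360000 + (1-p)*4.391938] = 2.948449; exercise = 3.028207; V(1,1) = max -> 3.028207
  V(0,0) = exp(-r*dt) * [p*0.717145 + (1-p)*3.028207] = 1.930351; exercise = 1.360000; V(0,0) = max -> 1.930351

Answer: Price = V(0,0) = 1.9304


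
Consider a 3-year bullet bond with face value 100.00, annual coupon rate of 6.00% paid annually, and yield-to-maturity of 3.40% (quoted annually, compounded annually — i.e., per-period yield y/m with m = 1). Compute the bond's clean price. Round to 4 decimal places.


Answer: Price = 107.2982

Derivation:
Coupon per period c = face * coupon_rate / m = 6.000000
Periods per year m = 1; per-period yield y/m = 0.034000
Number of cashflows N = 3
Cashflows (t years, CF_t, discount factor 1/(1+y/m)^(m*t), PV):
  t = 1.0000: CF_t = 6.000000, DF = 0.967118, PV = 5.802708
  t = 2.0000: CF_t = 6.000000, DF = 0.935317, PV = 5.611903
  t = 3.0000: CF_t = 106.000000, DF = 0.904562, PV = 95.883582
Price P = sum_t PV_t = 107.298193


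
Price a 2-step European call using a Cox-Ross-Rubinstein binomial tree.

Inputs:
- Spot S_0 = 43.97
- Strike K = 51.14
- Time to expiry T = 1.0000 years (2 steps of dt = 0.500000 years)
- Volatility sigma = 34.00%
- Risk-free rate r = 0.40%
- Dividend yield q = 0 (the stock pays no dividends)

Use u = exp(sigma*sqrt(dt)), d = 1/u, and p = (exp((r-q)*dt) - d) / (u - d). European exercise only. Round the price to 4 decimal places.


dt = T/N = 0.500000
u = exp(sigma*sqrt(dt)) = 1.271778; d = 1/u = 0.786300
p = (exp((r-q)*dt) - d) / (u - d) = 0.444308
Discount per step: exp(-r*dt) = 0.998002
Stock lattice S(k, i) with i counting down-moves:
  k=0: S(0,0) = 43.9700
  k=1: S(1,0) = 55.9201; S(1,1) = 34.5736
  k=2: S(2,0) = 71.1180; S(2,1) = 43.9700; S(2,2) = 27.1853
Terminal payoffs V(N, i) = max(S_T - K, 0):
  V(2,0) = 19.977980; V(2,1) = 0.000000; V(2,2) = 0.000000
Backward induction: V(k, i) = exp(-r*dt) * [p * V(k+1, i) + (1-p) * V(k+1, i+1)].
  V(1,0) = exp(-r*dt) * [p*19.977980 + (1-p)*0.000000] = 8.858632
  V(1,1) = exp(-r*dt) * [p*0.000000 + (1-p)*0.000000] = 0.000000
  V(0,0) = exp(-r*dt) * [p*8.858632 + (1-p)*0.000000] = 3.928093

Answer: Price = V(0,0) = 3.9281


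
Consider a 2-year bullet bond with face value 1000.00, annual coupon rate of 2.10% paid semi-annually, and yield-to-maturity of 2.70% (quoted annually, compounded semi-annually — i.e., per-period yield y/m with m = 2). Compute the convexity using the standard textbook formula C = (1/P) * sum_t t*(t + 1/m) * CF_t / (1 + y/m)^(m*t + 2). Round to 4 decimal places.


Coupon per period c = face * coupon_rate / m = 10.500000
Periods per year m = 2; per-period yield y/m = 0.013500
Number of cashflows N = 4
Cashflows (t years, CF_t, discount factor 1/(1+y/m)^(m*t), PV):
  t = 0.5000: CF_t = 10.500000, DF = 0.986680, PV = 10.360138
  t = 1.0000: CF_t = 10.500000, DF = 0.973537, PV = 10.222139
  t = 1.5000: CF_t = 10.500000, DF = 0.960569, PV = 10.085979
  t = 2.0000: CF_t = 1010.500000, DF = 0.947774, PV = 957.726062
Price P = sum_t PV_t = 988.394318
Convexity numerator sum_t t*(t + 1/m) * CF_t / (1+y/m)^(m*t + 2):
  t = 0.5000: term = 5.042989
  t = 1.0000: term = 14.927447
  t = 1.5000: term = 29.457222
  t = 2.0000: term = 4661.909130
Convexity = (1/P) * sum = 4711.336789 / 988.394318 = 4.766657

Answer: Convexity = 4.7667


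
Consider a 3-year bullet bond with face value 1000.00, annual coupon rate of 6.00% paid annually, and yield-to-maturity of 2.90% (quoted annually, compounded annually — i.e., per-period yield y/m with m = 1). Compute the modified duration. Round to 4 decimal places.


Answer: Modified duration = 2.7607

Derivation:
Coupon per period c = face * coupon_rate / m = 60.000000
Periods per year m = 1; per-period yield y/m = 0.029000
Number of cashflows N = 3
Cashflows (t years, CF_t, discount factor 1/(1+y/m)^(m*t), PV):
  t = 1.0000: CF_t = 60.000000, DF = 0.971817, PV = 58.309038
  t = 2.0000: CF_t = 60.000000, DF = 0.944429, PV = 56.665732
  t = 3.0000: CF_t = 1060.000000, DF = 0.917812, PV = 972.881043
Price P = sum_t PV_t = 1087.855812
First compute Macaulay numerator sum_t t * PV_t:
  t * PV_t at t = 1.0000: 58.309038
  t * PV_t at t = 2.0000: 113.331463
  t * PV_t at t = 3.0000: 2918.643128
Macaulay duration D = 3090.283630 / 1087.855812 = 2.840711
Modified duration = D / (1 + y/m) = 2.840711 / (1 + 0.029000) = 2.760652


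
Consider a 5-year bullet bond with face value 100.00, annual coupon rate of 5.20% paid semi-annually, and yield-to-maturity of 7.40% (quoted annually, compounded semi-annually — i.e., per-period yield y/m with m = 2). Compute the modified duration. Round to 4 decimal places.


Answer: Modified duration = 4.2769

Derivation:
Coupon per period c = face * coupon_rate / m = 2.600000
Periods per year m = 2; per-period yield y/m = 0.037000
Number of cashflows N = 10
Cashflows (t years, CF_t, discount factor 1/(1+y/m)^(m*t), PV):
  t = 0.5000: CF_t = 2.600000, DF = 0.964320, PV = 2.507232
  t = 1.0000: CF_t = 2.600000, DF = 0.929913, PV = 2.417775
  t = 1.5000: CF_t = 2.600000, DF = 0.896734, PV = 2.331509
  t = 2.0000: CF_t = 2.600000, DF = 0.864739, PV = 2.248321
  t = 2.5000: CF_t = 2.600000, DF = 0.833885, PV = 2.168101
  t = 3.0000: CF_t = 2.600000, DF = 0.804132, PV = 2.090744
  t = 3.5000: CF_t = 2.600000, DF = 0.775441, PV = 2.016146
  t = 4.0000: CF_t = 2.600000, DF = 0.747773, PV = 1.944211
  t = 4.5000: CF_t = 2.600000, DF = 0.721093, PV = 1.874841
  t = 5.0000: CF_t = 102.600000, DF = 0.695364, PV = 71.344385
Price P = sum_t PV_t = 90.943265
First compute Macaulay numerator sum_t t * PV_t:
  t * PV_t at t = 0.5000: 1.253616
  t * PV_t at t = 1.0000: 2.417775
  t * PV_t at t = 1.5000: 3.497263
  t * PV_t at t = 2.0000: 4.496642
  t * PV_t at t = 2.5000: 5.420253
  t * PV_t at t = 3.0000: 6.272231
  t * PV_t at t = 3.5000: 7.056512
  t * PV_t at t = 4.0000: 7.776842
  t * PV_t at t = 4.5000: 8.436786
  t * PV_t at t = 5.0000: 356.721924
Macaulay duration D = 403.349845 / 90.943265 = 4.435181
Modified duration = D / (1 + y/m) = 4.435181 / (1 + 0.037000) = 4.276934


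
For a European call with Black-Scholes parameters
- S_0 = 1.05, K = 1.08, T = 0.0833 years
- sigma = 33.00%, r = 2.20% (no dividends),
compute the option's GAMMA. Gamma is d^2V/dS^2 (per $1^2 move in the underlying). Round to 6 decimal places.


d1 = -0.2289136481; d2 = -0.3241573880
phi(d1) = 0.3886254462; exp(-qT) = 1.0000000000; exp(-rT) = 0.9981690782
Gamma = exp(-qT) * phi(d1) / (S * sigma * sqrt(T)) = 1.0000000000 * 0.3886254462 / (1.0500 * 0.3300 * 0.2886173938) = 3.886024

Answer: Gamma = 3.886024


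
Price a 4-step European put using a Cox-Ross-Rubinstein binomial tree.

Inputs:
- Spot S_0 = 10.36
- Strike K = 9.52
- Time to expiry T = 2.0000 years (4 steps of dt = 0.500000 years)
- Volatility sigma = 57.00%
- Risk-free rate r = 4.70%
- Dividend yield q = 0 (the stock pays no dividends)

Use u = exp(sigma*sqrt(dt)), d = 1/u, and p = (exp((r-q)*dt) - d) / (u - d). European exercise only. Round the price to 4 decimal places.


Answer: Price = V(0,0) = 2.1415

Derivation:
dt = T/N = 0.500000
u = exp(sigma*sqrt(dt)) = 1.496383; d = 1/u = 0.668278
p = (exp((r-q)*dt) - d) / (u - d) = 0.429294
Discount per step: exp(-r*dt) = 0.976774
Stock lattice S(k, i) with i counting down-moves:
  k=0: S(0,0) = 10.3600
  k=1: S(1,0) = 15.5025; S(1,1) = 6.9234
  k=2: S(2,0) = 23.1977; S(2,1) = 10.3600; S(2,2) = 4.6267
  k=3: S(3,0) = 34.7127; S(3,1) = 15.5025; S(3,2) = 6.9234; S(3,3) = 3.0919
  k=4: S(4,0) = 51.9435; S(4,1) = 23.1977; S(4,2) = 10.3600; S(4,3) = 4.6267; S(4,4) = 2.0663
Terminal payoffs V(N, i) = max(K - S_T, 0):
  V(4,0) = 0.000000; V(4,1) = 0.000000; V(4,2) = 0.000000; V(4,3) = 4.893269; V(4,4) = 7.453722
Backward induction: V(k, i) = exp(-r*dt) * [p * V(k+1, i) + (1-p) * V(k+1, i+1)].
  V(3,0) = exp(-r*dt) * [p*0.000000 + (1-p)*0.000000] = 0.000000
  V(3,1) = exp(-r*dt) * [p*0.000000 + (1-p)*0.000000] = 0.000000
  V(3,2) = exp(-r*dt) * [p*0.000000 + (1-p)*4.893269] = 2.727758
  V(3,3) = exp(-r*dt) * [p*4.893269 + (1-p)*7.453722] = 6.206945
  V(2,0) = exp(-r*dt) * [p*0.000000 + (1-p)*0.000000] = 0.000000
  V(2,1) = exp(-r*dt) * [p*0.000000 + (1-p)*2.727758] = 1.520592
  V(2,2) = exp(-r*dt) * [p*2.727758 + (1-p)*6.206945] = 4.603880
  V(1,0) = exp(-r*dt) * [p*0.000000 + (1-p)*1.520592] = 0.847656
  V(1,1) = exp(-r*dt) * [p*1.520592 + (1-p)*4.603880] = 3.204057
  V(0,0) = exp(-r*dt) * [p*0.847656 + (1-p)*3.204057] = 2.141546


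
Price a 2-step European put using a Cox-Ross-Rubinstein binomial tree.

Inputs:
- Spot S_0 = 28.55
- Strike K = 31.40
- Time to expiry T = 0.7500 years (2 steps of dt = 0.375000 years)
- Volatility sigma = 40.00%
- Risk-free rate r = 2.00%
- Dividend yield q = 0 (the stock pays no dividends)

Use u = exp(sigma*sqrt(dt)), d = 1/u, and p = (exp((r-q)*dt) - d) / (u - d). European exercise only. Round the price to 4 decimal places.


Answer: Price = V(0,0) = 5.4722

Derivation:
dt = T/N = 0.375000
u = exp(sigma*sqrt(dt)) = 1.277556; d = 1/u = 0.782744
p = (exp((r-q)*dt) - d) / (u - d) = 0.454281
Discount per step: exp(-r*dt) = 0.992528
Stock lattice S(k, i) with i counting down-moves:
  k=0: S(0,0) = 28.5500
  k=1: S(1,0) = 36.4742; S(1,1) = 22.3474
  k=2: S(2,0) = 46.5979; S(2,1) = 28.5500; S(2,2) = 17.4923
Terminal payoffs V(N, i) = max(K - S_T, 0):
  V(2,0) = 0.000000; V(2,1) = 2.850000; V(2,2) = 13.907731
Backward induction: V(k, i) = exp(-r*dt) * [p * V(k+1, i) + (1-p) * V(k+1, i+1)].
  V(1,0) = exp(-r*dt) * [p*0.000000 + (1-p)*2.850000] = 1.543677
  V(1,1) = exp(-r*dt) * [p*2.850000 + (1-p)*13.907731] = 8.818026
  V(0,0) = exp(-r*dt) * [p*1.543677 + (1-p)*8.818026] = 5.472229


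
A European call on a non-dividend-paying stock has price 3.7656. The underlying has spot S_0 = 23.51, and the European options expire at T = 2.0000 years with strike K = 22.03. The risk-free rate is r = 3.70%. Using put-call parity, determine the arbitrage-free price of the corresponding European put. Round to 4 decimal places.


Put-call parity: C - P = S_0 * exp(-qT) - K * exp(-rT).
S_0 * exp(-qT) = 23.5100 * 1.00000000 = 23.51000000
K * exp(-rT) = 22.0300 * 0.92867169 = 20.45863742
P = C - S*exp(-qT) + K*exp(-rT)
P = 3.7656 - 23.51000000 + 20.45863742 = 0.7142

Answer: Put price = 0.7142


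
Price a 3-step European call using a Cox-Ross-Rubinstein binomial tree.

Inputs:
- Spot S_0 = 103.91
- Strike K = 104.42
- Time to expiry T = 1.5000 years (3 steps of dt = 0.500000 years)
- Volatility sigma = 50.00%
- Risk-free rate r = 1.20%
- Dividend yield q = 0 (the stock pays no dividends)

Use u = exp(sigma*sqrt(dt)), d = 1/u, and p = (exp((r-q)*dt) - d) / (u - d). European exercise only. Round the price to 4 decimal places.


dt = T/N = 0.500000
u = exp(sigma*sqrt(dt)) = 1.424119; d = 1/u = 0.702189
p = (exp((r-q)*dt) - d) / (u - d) = 0.420857
Discount per step: exp(-r*dt) = 0.994018
Stock lattice S(k, i) with i counting down-moves:
  k=0: S(0,0) = 103.9100
  k=1: S(1,0) = 147.9802; S(1,1) = 72.9644
  k=2: S(2,0) = 210.7414; S(2,1) = 103.9100; S(2,2) = 51.2348
  k=3: S(3,0) = 300.1209; S(3,1) = 147.9802; S(3,2) = 72.9644; S(3,3) = 35.9765
Terminal payoffs V(N, i) = max(S_T - K, 0):
  V(3,0) = 195.700875; V(3,1) = 43.560207; V(3,2) = 0.000000; V(3,3) = 0.000000
Backward induction: V(k, i) = exp(-r*dt) * [p * V(k+1, i) + (1-p) * V(k+1, i+1)].
  V(2,0) = exp(-r*dt) * [p*195.700875 + (1-p)*43.560207] = 106.946072
  V(2,1) = exp(-r*dt) * [p*43.560207 + (1-p)*0.000000] = 18.222953
  V(2,2) = exp(-r*dt) * [p*0.000000 + (1-p)*0.000000] = 0.000000
  V(1,0) = exp(-r*dt) * [p*106.946072 + (1-p)*18.222953] = 55.230323
  V(1,1) = exp(-r*dt) * [p*18.222953 + (1-p)*0.000000] = 7.623380
  V(0,0) = exp(-r*dt) * [p*55.230323 + (1-p)*7.623380] = 27.493639

Answer: Price = V(0,0) = 27.4936


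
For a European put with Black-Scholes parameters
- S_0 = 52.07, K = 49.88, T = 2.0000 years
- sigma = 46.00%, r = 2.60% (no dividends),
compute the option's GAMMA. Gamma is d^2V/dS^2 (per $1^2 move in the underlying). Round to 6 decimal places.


d1 = 0.4712541525; d2 = -0.1792840862
phi(d1) = 0.3570145394; exp(-qT) = 1.0000000000; exp(-rT) = 0.9493288668
Gamma = exp(-qT) * phi(d1) / (S * sigma * sqrt(T)) = 1.0000000000 * 0.3570145394 / (52.0700 * 0.4600 * 1.4142135624) = 0.010540

Answer: Gamma = 0.010540


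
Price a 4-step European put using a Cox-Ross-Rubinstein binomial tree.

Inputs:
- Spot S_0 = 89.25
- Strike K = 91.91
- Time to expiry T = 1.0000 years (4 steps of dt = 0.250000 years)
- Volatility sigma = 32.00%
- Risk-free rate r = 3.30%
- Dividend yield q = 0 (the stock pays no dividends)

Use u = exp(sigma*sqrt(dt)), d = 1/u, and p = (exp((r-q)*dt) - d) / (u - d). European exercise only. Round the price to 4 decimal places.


dt = T/N = 0.250000
u = exp(sigma*sqrt(dt)) = 1.173511; d = 1/u = 0.852144
p = (exp((r-q)*dt) - d) / (u - d) = 0.485863
Discount per step: exp(-r*dt) = 0.991784
Stock lattice S(k, i) with i counting down-moves:
  k=0: S(0,0) = 89.2500
  k=1: S(1,0) = 104.7358; S(1,1) = 76.0538
  k=2: S(2,0) = 122.9087; S(2,1) = 89.2500; S(2,2) = 64.8088
  k=3: S(3,0) = 144.2346; S(3,1) = 104.7358; S(3,2) = 76.0538; S(3,3) = 55.2264
  k=4: S(4,0) = 169.2609; S(4,1) = 122.9087; S(4,2) = 89.2500; S(4,3) = 64.8088; S(4,4) = 47.0608
Terminal payoffs V(N, i) = max(K - S_T, 0):
  V(4,0) = 0.000000; V(4,1) = 0.000000; V(4,2) = 2.660000; V(4,3) = 27.101198; V(4,4) = 44.849151
Backward induction: V(k, i) = exp(-r*dt) * [p * V(k+1, i) + (1-p) * V(k+1, i+1)].
  V(3,0) = exp(-r*dt) * [p*0.000000 + (1-p)*0.000000] = 0.000000
  V(3,1) = exp(-r*dt) * [p*0.000000 + (1-p)*2.660000] = 1.356368
  V(3,2) = exp(-r*dt) * [p*2.660000 + (1-p)*27.101198] = 15.101029
  V(3,3) = exp(-r*dt) * [p*27.101198 + (1-p)*44.849151] = 35.928444
  V(2,0) = exp(-r*dt) * [p*0.000000 + (1-p)*1.356368] = 0.691630
  V(2,1) = exp(-r*dt) * [p*1.356368 + (1-p)*15.101029] = 8.353804
  V(2,2) = exp(-r*dt) * [p*15.101029 + (1-p)*35.928444] = 25.597126
  V(1,0) = exp(-r*dt) * [p*0.691630 + (1-p)*8.353804] = 4.592989
  V(1,1) = exp(-r*dt) * [p*8.353804 + (1-p)*25.597126] = 17.077762
  V(0,0) = exp(-r*dt) * [p*4.592989 + (1-p)*17.077762] = 10.921400

Answer: Price = V(0,0) = 10.9214


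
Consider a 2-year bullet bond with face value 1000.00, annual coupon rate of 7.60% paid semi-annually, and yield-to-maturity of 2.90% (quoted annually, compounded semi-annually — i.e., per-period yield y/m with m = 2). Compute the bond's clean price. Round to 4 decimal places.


Answer: Price = 1090.6889

Derivation:
Coupon per period c = face * coupon_rate / m = 38.000000
Periods per year m = 2; per-period yield y/m = 0.014500
Number of cashflows N = 4
Cashflows (t years, CF_t, discount factor 1/(1+y/m)^(m*t), PV):
  t = 0.5000: CF_t = 38.000000, DF = 0.985707, PV = 37.456875
  t = 1.0000: CF_t = 38.000000, DF = 0.971619, PV = 36.921513
  t = 1.5000: CF_t = 38.000000, DF = 0.957732, PV = 36.393803
  t = 2.0000: CF_t = 1038.000000, DF = 0.944043, PV = 979.916675
Price P = sum_t PV_t = 1090.688867


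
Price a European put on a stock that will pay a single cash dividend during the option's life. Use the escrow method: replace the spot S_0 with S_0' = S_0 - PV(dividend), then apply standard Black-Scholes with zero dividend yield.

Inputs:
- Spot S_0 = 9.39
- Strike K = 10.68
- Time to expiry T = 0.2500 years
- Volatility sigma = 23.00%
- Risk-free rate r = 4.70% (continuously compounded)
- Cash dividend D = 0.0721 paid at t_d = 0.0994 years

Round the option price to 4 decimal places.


Answer: Price = 1.3177

Derivation:
PV(D) = D * exp(-r * t_d) = 0.0721 * 0.99533910 = 0.07176395
S_0' = S_0 - PV(D) = 9.3900 - 0.07176395 = 9.31823605
d1 = (ln(S_0'/K) + (r + sigma^2/2)*T) / (sigma*sqrt(T)) = -1.02640859
d2 = d1 - sigma*sqrt(T) = -1.14140859
exp(-rT) = 0.98831876
N(-d1) = 0.84765048; N(-d2) = 0.87315003
P = K * exp(-rT) * N(-d2) - S_0' * N(-d1) = 10.6800 * 0.98831876 * 0.87315003 - 9.31823605 * 0.84765048 = 1.3177


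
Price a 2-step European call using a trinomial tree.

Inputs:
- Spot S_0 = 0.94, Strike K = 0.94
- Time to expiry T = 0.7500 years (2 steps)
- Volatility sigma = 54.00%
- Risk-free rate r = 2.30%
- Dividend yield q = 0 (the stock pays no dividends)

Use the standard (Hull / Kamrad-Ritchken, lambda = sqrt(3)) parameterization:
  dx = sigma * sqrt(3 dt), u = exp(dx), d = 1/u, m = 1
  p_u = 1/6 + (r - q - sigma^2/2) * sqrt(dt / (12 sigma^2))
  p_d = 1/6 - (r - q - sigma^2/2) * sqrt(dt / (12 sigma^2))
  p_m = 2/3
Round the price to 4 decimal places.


Answer: Price = V(0,0) = 0.1521

Derivation:
dt = T/N = 0.375000; dx = sigma*sqrt(3*dt) = 0.572756
u = exp(dx) = 1.773148; d = 1/u = 0.563969
p_u = 0.126466, p_m = 0.666667, p_d = 0.206867
Discount per step: exp(-r*dt) = 0.991412
Stock lattice S(k, j) with j the centered position index:
  k=0: S(0,+0) = 0.9400
  k=1: S(1,-1) = 0.5301; S(1,+0) = 0.9400; S(1,+1) = 1.6668
  k=2: S(2,-2) = 0.2990; S(2,-1) = 0.5301; S(2,+0) = 0.9400; S(2,+1) = 1.6668; S(2,+2) = 2.9554
Terminal payoffs V(N, j) = max(S_T - K, 0):
  V(2,-2) = 0.000000; V(2,-1) = 0.000000; V(2,+0) = 0.000000; V(2,+1) = 0.726759; V(2,+2) = 2.015411
Backward induction: V(k, j) = exp(-r*dt) * [p_u * V(k+1, j+1) + p_m * V(k+1, j) + p_d * V(k+1, j-1)]
  V(1,-1) = exp(-r*dt) * [p_u*0.000000 + p_m*0.000000 + p_d*0.000000] = 0.000000
  V(1,+0) = exp(-r*dt) * [p_u*0.726759 + p_m*0.000000 + p_d*0.000000] = 0.091121
  V(1,+1) = exp(-r*dt) * [p_u*2.015411 + p_m*0.726759 + p_d*0.000000] = 0.733038
  V(0,+0) = exp(-r*dt) * [p_u*0.733038 + p_m*0.091121 + p_d*0.000000] = 0.152134


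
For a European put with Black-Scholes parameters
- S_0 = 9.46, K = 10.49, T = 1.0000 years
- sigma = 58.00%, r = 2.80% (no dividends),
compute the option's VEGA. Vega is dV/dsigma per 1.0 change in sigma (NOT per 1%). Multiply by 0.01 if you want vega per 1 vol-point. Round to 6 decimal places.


Answer: Vega = 3.725943

Derivation:
d1 = 0.1600861391; d2 = -0.4199138609
phi(d1) = 0.3938629318; exp(-qT) = 1.0000000000; exp(-rT) = 0.9723883668
Vega = S * exp(-qT) * phi(d1) * sqrt(T) = 9.4600 * 1.0000000000 * 0.3938629318 * 1.0000000000 = 3.725943


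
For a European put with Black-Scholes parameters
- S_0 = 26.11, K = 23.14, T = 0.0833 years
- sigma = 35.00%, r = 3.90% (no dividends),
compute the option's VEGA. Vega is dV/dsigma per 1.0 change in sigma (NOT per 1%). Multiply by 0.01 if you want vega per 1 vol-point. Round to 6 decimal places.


d1 = 1.2780784598; d2 = 1.1770623720
phi(d1) = 0.1762801465; exp(-qT) = 1.0000000000; exp(-rT) = 0.9967565713
Vega = S * exp(-qT) * phi(d1) * sqrt(T) = 26.1100 * 1.0000000000 * 0.1762801465 * 0.2886173938 = 1.328412

Answer: Vega = 1.328412


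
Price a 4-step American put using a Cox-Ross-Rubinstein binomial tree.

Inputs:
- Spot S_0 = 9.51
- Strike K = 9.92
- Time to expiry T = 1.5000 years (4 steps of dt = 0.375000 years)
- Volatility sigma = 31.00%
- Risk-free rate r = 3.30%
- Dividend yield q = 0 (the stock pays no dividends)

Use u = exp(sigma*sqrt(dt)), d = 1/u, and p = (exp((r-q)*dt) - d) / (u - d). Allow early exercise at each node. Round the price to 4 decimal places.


Answer: Price = V(0,0) = 1.4645

Derivation:
dt = T/N = 0.375000
u = exp(sigma*sqrt(dt)) = 1.209051; d = 1/u = 0.827095
p = (exp((r-q)*dt) - d) / (u - d) = 0.485284
Discount per step: exp(-r*dt) = 0.987701
Stock lattice S(k, i) with i counting down-moves:
  k=0: S(0,0) = 9.5100
  k=1: S(1,0) = 11.4981; S(1,1) = 7.8657
  k=2: S(2,0) = 13.9018; S(2,1) = 9.5100; S(2,2) = 6.5057
  k=3: S(3,0) = 16.8079; S(3,1) = 11.4981; S(3,2) = 7.8657; S(3,3) = 5.3808
  k=4: S(4,0) = 20.3216; S(4,1) = 13.9018; S(4,2) = 9.5100; S(4,3) = 6.5057; S(4,4) = 4.4504
Terminal payoffs V(N, i) = max(K - S_T, 0):
  V(4,0) = 0.000000; V(4,1) = 0.000000; V(4,2) = 0.410000; V(4,3) = 3.414337; V(4,4) = 5.469564
Backward induction: V(k, i) = exp(-r*dt) * [p * V(k+1, i) + (1-p) * V(k+1, i+1)]; then take max(V_cont, immediate exercise) for American.
  V(3,0) = exp(-r*dt) * [p*0.000000 + (1-p)*0.000000] = 0.000000; exercise = 0.000000; V(3,0) = max -> 0.000000
  V(3,1) = exp(-r*dt) * [p*0.000000 + (1-p)*0.410000] = 0.208438; exercise = 0.000000; V(3,1) = max -> 0.208438
  V(3,2) = exp(-r*dt) * [p*0.410000 + (1-p)*3.414337] = 1.932321; exercise = 2.054324; V(3,2) = max -> 2.054324
  V(3,3) = exp(-r*dt) * [p*3.414337 + (1-p)*5.469564] = 4.417194; exercise = 4.539198; V(3,3) = max -> 4.539198
  V(2,0) = exp(-r*dt) * [p*0.000000 + (1-p)*0.208438] = 0.105967; exercise = 0.000000; V(2,0) = max -> 0.105967
  V(2,1) = exp(-r*dt) * [p*0.208438 + (1-p)*2.054324] = 1.144298; exercise = 0.410000; V(2,1) = max -> 1.144298
  V(2,2) = exp(-r*dt) * [p*2.054324 + (1-p)*4.539198] = 3.292334; exercise = 3.414337; V(2,2) = max -> 3.414337
  V(1,0) = exp(-r*dt) * [p*0.105967 + (1-p)*1.144298] = 0.632537; exercise = 0.000000; V(1,0) = max -> 0.632537
  V(1,1) = exp(-r*dt) * [p*1.144298 + (1-p)*3.414337] = 2.284281; exercise = 2.054324; V(1,1) = max -> 2.284281
  V(0,0) = exp(-r*dt) * [p*0.632537 + (1-p)*2.284281] = 1.464481; exercise = 0.410000; V(0,0) = max -> 1.464481


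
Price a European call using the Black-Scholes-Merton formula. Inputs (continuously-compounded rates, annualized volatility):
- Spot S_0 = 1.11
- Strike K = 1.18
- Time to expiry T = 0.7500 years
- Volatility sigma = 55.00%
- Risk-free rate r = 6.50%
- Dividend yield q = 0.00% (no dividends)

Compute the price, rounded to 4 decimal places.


d1 = (ln(S/K) + (r - q + 0.5*sigma^2) * T) / (sigma * sqrt(T)) = 0.21211445
d2 = d1 - sigma * sqrt(T) = -0.26419952
exp(-rT) = 0.95241920; exp(-qT) = 1.00000000
C = S_0 * exp(-qT) * N(d1) - K * exp(-rT) * N(d2)
N(d1) = 0.58399113; N(d2) = 0.39581309
C = 1.1100 * 1.00000000 * 0.58399113 - 1.1800 * 0.95241920 * 0.39581309 = 0.2034

Answer: Price = 0.2034


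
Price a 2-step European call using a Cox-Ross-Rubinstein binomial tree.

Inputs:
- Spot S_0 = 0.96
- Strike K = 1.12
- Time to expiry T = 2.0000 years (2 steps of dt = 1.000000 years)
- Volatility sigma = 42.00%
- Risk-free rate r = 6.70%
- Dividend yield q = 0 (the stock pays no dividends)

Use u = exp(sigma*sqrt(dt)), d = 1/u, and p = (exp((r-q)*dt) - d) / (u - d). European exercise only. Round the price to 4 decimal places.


Answer: Price = V(0,0) = 0.2193

Derivation:
dt = T/N = 1.000000
u = exp(sigma*sqrt(dt)) = 1.521962; d = 1/u = 0.657047
p = (exp((r-q)*dt) - d) / (u - d) = 0.476635
Discount per step: exp(-r*dt) = 0.935195
Stock lattice S(k, i) with i counting down-moves:
  k=0: S(0,0) = 0.9600
  k=1: S(1,0) = 1.4611; S(1,1) = 0.6308
  k=2: S(2,0) = 2.2237; S(2,1) = 0.9600; S(2,2) = 0.4144
Terminal payoffs V(N, i) = max(S_T - K, 0):
  V(2,0) = 1.103712; V(2,1) = 0.000000; V(2,2) = 0.000000
Backward induction: V(k, i) = exp(-r*dt) * [p * V(k+1, i) + (1-p) * V(k+1, i+1)].
  V(1,0) = exp(-r*dt) * [p*1.103712 + (1-p)*0.000000] = 0.491976
  V(1,1) = exp(-r*dt) * [p*0.000000 + (1-p)*0.000000] = 0.000000
  V(0,0) = exp(-r*dt) * [p*0.491976 + (1-p)*0.000000] = 0.219297
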